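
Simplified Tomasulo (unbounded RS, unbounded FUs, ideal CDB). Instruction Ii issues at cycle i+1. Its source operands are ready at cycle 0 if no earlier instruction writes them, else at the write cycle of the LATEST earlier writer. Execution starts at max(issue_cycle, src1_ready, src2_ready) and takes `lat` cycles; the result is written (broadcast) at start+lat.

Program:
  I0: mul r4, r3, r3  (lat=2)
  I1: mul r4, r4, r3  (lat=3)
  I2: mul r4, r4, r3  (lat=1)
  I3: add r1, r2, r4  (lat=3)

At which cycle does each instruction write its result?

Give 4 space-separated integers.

Answer: 3 6 7 10

Derivation:
I0 mul r4: issue@1 deps=(None,None) exec_start@1 write@3
I1 mul r4: issue@2 deps=(0,None) exec_start@3 write@6
I2 mul r4: issue@3 deps=(1,None) exec_start@6 write@7
I3 add r1: issue@4 deps=(None,2) exec_start@7 write@10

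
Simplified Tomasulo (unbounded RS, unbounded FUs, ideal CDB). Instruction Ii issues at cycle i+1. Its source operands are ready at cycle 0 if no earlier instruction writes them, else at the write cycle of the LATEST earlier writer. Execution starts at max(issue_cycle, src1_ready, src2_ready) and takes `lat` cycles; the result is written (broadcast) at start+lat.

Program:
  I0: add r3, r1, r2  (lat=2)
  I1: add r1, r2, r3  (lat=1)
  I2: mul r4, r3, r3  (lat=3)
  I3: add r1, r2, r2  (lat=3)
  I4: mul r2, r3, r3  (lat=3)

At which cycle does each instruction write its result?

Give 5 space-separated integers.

Answer: 3 4 6 7 8

Derivation:
I0 add r3: issue@1 deps=(None,None) exec_start@1 write@3
I1 add r1: issue@2 deps=(None,0) exec_start@3 write@4
I2 mul r4: issue@3 deps=(0,0) exec_start@3 write@6
I3 add r1: issue@4 deps=(None,None) exec_start@4 write@7
I4 mul r2: issue@5 deps=(0,0) exec_start@5 write@8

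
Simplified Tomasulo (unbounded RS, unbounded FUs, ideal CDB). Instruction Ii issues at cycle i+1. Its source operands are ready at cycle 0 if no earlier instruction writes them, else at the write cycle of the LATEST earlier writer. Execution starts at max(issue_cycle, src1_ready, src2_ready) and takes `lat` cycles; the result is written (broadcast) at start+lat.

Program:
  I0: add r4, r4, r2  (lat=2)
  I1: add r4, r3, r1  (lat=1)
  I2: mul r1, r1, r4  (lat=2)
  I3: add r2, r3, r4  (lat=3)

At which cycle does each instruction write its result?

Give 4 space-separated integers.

Answer: 3 3 5 7

Derivation:
I0 add r4: issue@1 deps=(None,None) exec_start@1 write@3
I1 add r4: issue@2 deps=(None,None) exec_start@2 write@3
I2 mul r1: issue@3 deps=(None,1) exec_start@3 write@5
I3 add r2: issue@4 deps=(None,1) exec_start@4 write@7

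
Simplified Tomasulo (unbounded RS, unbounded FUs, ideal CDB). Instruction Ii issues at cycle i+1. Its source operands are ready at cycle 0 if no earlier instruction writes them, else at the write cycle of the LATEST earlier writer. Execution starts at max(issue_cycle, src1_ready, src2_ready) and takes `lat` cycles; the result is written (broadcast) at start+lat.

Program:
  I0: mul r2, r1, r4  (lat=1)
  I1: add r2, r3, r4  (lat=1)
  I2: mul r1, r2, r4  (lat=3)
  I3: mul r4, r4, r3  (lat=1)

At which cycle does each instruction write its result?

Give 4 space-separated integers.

I0 mul r2: issue@1 deps=(None,None) exec_start@1 write@2
I1 add r2: issue@2 deps=(None,None) exec_start@2 write@3
I2 mul r1: issue@3 deps=(1,None) exec_start@3 write@6
I3 mul r4: issue@4 deps=(None,None) exec_start@4 write@5

Answer: 2 3 6 5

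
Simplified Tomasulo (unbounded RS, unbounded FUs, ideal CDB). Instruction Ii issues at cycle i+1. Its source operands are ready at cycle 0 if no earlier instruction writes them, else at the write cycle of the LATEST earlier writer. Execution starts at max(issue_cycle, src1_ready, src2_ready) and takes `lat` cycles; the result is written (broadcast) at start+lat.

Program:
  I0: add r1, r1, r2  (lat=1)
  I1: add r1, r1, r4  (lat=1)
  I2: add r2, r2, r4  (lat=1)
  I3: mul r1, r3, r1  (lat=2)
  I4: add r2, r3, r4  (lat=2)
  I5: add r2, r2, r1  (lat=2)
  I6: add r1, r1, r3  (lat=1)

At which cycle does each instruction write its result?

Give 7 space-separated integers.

Answer: 2 3 4 6 7 9 8

Derivation:
I0 add r1: issue@1 deps=(None,None) exec_start@1 write@2
I1 add r1: issue@2 deps=(0,None) exec_start@2 write@3
I2 add r2: issue@3 deps=(None,None) exec_start@3 write@4
I3 mul r1: issue@4 deps=(None,1) exec_start@4 write@6
I4 add r2: issue@5 deps=(None,None) exec_start@5 write@7
I5 add r2: issue@6 deps=(4,3) exec_start@7 write@9
I6 add r1: issue@7 deps=(3,None) exec_start@7 write@8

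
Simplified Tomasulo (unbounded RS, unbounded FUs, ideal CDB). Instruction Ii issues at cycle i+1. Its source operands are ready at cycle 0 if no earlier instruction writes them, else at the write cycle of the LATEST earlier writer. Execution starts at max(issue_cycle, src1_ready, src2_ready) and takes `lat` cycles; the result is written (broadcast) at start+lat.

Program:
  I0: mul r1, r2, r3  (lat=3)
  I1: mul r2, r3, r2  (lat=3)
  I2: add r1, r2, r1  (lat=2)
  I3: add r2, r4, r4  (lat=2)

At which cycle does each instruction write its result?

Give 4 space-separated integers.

Answer: 4 5 7 6

Derivation:
I0 mul r1: issue@1 deps=(None,None) exec_start@1 write@4
I1 mul r2: issue@2 deps=(None,None) exec_start@2 write@5
I2 add r1: issue@3 deps=(1,0) exec_start@5 write@7
I3 add r2: issue@4 deps=(None,None) exec_start@4 write@6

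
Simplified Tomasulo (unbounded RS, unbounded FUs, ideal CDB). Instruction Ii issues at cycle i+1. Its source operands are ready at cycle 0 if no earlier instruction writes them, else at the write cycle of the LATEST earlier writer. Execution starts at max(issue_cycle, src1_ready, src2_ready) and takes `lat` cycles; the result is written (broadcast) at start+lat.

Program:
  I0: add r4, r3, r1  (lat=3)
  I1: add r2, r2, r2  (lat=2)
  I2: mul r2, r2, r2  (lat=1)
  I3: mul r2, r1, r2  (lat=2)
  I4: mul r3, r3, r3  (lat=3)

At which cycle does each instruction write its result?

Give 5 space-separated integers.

I0 add r4: issue@1 deps=(None,None) exec_start@1 write@4
I1 add r2: issue@2 deps=(None,None) exec_start@2 write@4
I2 mul r2: issue@3 deps=(1,1) exec_start@4 write@5
I3 mul r2: issue@4 deps=(None,2) exec_start@5 write@7
I4 mul r3: issue@5 deps=(None,None) exec_start@5 write@8

Answer: 4 4 5 7 8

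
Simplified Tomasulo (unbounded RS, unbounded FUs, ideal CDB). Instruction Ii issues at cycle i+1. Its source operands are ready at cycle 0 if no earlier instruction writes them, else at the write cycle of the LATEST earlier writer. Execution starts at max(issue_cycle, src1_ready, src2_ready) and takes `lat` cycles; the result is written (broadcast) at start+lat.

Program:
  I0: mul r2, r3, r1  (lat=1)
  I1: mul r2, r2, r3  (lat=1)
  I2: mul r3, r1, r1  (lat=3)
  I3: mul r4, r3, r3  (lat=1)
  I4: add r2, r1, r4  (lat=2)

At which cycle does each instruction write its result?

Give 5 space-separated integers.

Answer: 2 3 6 7 9

Derivation:
I0 mul r2: issue@1 deps=(None,None) exec_start@1 write@2
I1 mul r2: issue@2 deps=(0,None) exec_start@2 write@3
I2 mul r3: issue@3 deps=(None,None) exec_start@3 write@6
I3 mul r4: issue@4 deps=(2,2) exec_start@6 write@7
I4 add r2: issue@5 deps=(None,3) exec_start@7 write@9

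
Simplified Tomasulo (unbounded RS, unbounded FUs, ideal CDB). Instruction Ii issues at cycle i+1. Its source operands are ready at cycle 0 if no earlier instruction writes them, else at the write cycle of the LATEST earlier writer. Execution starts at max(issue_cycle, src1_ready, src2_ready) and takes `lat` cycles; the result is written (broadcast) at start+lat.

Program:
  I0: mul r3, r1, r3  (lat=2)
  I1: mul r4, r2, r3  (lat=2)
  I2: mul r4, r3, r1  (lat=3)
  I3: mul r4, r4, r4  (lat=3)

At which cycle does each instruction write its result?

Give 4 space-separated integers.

I0 mul r3: issue@1 deps=(None,None) exec_start@1 write@3
I1 mul r4: issue@2 deps=(None,0) exec_start@3 write@5
I2 mul r4: issue@3 deps=(0,None) exec_start@3 write@6
I3 mul r4: issue@4 deps=(2,2) exec_start@6 write@9

Answer: 3 5 6 9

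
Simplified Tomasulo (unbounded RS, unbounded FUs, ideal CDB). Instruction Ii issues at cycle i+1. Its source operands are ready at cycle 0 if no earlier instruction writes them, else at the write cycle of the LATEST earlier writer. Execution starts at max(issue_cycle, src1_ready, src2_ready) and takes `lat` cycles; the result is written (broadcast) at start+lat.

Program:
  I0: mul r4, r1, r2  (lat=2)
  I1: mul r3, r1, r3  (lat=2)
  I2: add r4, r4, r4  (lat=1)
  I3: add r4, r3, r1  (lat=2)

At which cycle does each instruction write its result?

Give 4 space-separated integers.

I0 mul r4: issue@1 deps=(None,None) exec_start@1 write@3
I1 mul r3: issue@2 deps=(None,None) exec_start@2 write@4
I2 add r4: issue@3 deps=(0,0) exec_start@3 write@4
I3 add r4: issue@4 deps=(1,None) exec_start@4 write@6

Answer: 3 4 4 6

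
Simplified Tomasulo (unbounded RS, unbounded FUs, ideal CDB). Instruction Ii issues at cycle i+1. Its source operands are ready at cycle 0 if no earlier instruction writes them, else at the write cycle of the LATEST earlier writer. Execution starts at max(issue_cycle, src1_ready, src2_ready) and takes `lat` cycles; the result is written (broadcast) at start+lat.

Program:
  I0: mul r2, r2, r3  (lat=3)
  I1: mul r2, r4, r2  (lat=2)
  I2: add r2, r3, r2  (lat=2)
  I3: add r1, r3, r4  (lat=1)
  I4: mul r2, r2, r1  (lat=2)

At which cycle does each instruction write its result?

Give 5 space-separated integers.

Answer: 4 6 8 5 10

Derivation:
I0 mul r2: issue@1 deps=(None,None) exec_start@1 write@4
I1 mul r2: issue@2 deps=(None,0) exec_start@4 write@6
I2 add r2: issue@3 deps=(None,1) exec_start@6 write@8
I3 add r1: issue@4 deps=(None,None) exec_start@4 write@5
I4 mul r2: issue@5 deps=(2,3) exec_start@8 write@10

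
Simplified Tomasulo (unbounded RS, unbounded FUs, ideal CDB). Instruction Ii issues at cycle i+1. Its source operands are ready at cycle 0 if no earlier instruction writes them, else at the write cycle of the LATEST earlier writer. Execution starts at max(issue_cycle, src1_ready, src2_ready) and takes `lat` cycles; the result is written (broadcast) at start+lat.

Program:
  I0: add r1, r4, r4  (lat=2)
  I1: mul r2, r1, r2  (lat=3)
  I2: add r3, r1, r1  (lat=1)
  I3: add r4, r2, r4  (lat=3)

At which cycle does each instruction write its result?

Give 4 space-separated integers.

I0 add r1: issue@1 deps=(None,None) exec_start@1 write@3
I1 mul r2: issue@2 deps=(0,None) exec_start@3 write@6
I2 add r3: issue@3 deps=(0,0) exec_start@3 write@4
I3 add r4: issue@4 deps=(1,None) exec_start@6 write@9

Answer: 3 6 4 9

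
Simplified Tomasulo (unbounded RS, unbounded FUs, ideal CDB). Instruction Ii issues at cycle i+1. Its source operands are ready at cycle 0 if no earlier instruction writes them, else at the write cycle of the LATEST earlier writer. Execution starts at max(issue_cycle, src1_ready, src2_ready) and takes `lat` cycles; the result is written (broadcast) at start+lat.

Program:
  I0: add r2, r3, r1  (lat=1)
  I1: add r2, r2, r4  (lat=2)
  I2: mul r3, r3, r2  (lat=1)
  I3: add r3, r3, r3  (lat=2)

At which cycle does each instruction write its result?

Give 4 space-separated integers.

Answer: 2 4 5 7

Derivation:
I0 add r2: issue@1 deps=(None,None) exec_start@1 write@2
I1 add r2: issue@2 deps=(0,None) exec_start@2 write@4
I2 mul r3: issue@3 deps=(None,1) exec_start@4 write@5
I3 add r3: issue@4 deps=(2,2) exec_start@5 write@7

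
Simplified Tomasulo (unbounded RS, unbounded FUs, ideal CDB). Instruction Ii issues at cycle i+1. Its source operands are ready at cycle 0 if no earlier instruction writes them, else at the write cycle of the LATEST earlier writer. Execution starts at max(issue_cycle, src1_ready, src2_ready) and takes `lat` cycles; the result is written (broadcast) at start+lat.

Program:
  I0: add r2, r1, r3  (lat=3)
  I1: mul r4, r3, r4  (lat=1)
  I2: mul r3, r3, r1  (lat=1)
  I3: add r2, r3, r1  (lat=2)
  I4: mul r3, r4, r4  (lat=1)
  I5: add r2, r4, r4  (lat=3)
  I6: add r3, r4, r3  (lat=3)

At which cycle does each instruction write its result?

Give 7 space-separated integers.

I0 add r2: issue@1 deps=(None,None) exec_start@1 write@4
I1 mul r4: issue@2 deps=(None,None) exec_start@2 write@3
I2 mul r3: issue@3 deps=(None,None) exec_start@3 write@4
I3 add r2: issue@4 deps=(2,None) exec_start@4 write@6
I4 mul r3: issue@5 deps=(1,1) exec_start@5 write@6
I5 add r2: issue@6 deps=(1,1) exec_start@6 write@9
I6 add r3: issue@7 deps=(1,4) exec_start@7 write@10

Answer: 4 3 4 6 6 9 10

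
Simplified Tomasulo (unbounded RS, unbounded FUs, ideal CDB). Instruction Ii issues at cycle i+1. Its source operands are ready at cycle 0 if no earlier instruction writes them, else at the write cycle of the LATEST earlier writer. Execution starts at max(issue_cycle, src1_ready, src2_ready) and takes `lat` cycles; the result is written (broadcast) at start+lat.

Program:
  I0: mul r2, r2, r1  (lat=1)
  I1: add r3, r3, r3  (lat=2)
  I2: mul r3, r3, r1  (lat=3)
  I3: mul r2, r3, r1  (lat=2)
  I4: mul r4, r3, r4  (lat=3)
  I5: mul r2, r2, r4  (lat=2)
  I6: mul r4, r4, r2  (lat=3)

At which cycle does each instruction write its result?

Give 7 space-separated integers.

Answer: 2 4 7 9 10 12 15

Derivation:
I0 mul r2: issue@1 deps=(None,None) exec_start@1 write@2
I1 add r3: issue@2 deps=(None,None) exec_start@2 write@4
I2 mul r3: issue@3 deps=(1,None) exec_start@4 write@7
I3 mul r2: issue@4 deps=(2,None) exec_start@7 write@9
I4 mul r4: issue@5 deps=(2,None) exec_start@7 write@10
I5 mul r2: issue@6 deps=(3,4) exec_start@10 write@12
I6 mul r4: issue@7 deps=(4,5) exec_start@12 write@15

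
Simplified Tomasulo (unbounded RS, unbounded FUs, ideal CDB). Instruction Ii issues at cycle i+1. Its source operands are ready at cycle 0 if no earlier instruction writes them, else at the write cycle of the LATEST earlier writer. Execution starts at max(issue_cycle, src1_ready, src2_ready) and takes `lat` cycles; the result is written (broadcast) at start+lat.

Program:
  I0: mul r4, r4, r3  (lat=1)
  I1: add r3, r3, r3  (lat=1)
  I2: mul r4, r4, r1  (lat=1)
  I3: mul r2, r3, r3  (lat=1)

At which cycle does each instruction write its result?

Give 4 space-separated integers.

Answer: 2 3 4 5

Derivation:
I0 mul r4: issue@1 deps=(None,None) exec_start@1 write@2
I1 add r3: issue@2 deps=(None,None) exec_start@2 write@3
I2 mul r4: issue@3 deps=(0,None) exec_start@3 write@4
I3 mul r2: issue@4 deps=(1,1) exec_start@4 write@5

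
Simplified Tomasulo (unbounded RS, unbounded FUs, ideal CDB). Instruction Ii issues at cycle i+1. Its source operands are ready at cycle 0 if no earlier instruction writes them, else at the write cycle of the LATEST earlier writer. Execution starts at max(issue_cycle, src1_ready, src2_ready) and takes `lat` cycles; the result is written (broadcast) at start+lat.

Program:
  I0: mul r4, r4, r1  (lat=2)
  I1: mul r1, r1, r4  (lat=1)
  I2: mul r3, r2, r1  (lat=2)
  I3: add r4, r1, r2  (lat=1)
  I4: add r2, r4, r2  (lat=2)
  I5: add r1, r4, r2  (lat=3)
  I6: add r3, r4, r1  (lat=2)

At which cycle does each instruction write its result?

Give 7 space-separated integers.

Answer: 3 4 6 5 7 10 12

Derivation:
I0 mul r4: issue@1 deps=(None,None) exec_start@1 write@3
I1 mul r1: issue@2 deps=(None,0) exec_start@3 write@4
I2 mul r3: issue@3 deps=(None,1) exec_start@4 write@6
I3 add r4: issue@4 deps=(1,None) exec_start@4 write@5
I4 add r2: issue@5 deps=(3,None) exec_start@5 write@7
I5 add r1: issue@6 deps=(3,4) exec_start@7 write@10
I6 add r3: issue@7 deps=(3,5) exec_start@10 write@12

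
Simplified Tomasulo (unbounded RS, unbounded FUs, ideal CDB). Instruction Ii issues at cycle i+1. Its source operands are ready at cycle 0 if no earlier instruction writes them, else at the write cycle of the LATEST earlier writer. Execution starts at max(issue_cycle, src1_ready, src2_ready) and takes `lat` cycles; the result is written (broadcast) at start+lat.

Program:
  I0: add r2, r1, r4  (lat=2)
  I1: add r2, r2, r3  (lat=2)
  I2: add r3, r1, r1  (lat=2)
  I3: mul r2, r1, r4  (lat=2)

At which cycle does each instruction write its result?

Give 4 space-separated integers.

I0 add r2: issue@1 deps=(None,None) exec_start@1 write@3
I1 add r2: issue@2 deps=(0,None) exec_start@3 write@5
I2 add r3: issue@3 deps=(None,None) exec_start@3 write@5
I3 mul r2: issue@4 deps=(None,None) exec_start@4 write@6

Answer: 3 5 5 6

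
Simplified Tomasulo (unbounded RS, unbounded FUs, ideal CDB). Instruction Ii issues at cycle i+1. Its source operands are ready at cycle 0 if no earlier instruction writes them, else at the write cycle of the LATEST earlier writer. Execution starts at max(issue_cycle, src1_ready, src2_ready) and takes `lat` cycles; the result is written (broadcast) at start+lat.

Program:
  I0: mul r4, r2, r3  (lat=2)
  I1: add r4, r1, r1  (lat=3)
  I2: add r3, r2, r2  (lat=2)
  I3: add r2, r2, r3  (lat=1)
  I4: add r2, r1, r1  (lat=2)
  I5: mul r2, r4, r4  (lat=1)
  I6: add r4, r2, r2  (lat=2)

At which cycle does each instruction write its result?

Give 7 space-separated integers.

I0 mul r4: issue@1 deps=(None,None) exec_start@1 write@3
I1 add r4: issue@2 deps=(None,None) exec_start@2 write@5
I2 add r3: issue@3 deps=(None,None) exec_start@3 write@5
I3 add r2: issue@4 deps=(None,2) exec_start@5 write@6
I4 add r2: issue@5 deps=(None,None) exec_start@5 write@7
I5 mul r2: issue@6 deps=(1,1) exec_start@6 write@7
I6 add r4: issue@7 deps=(5,5) exec_start@7 write@9

Answer: 3 5 5 6 7 7 9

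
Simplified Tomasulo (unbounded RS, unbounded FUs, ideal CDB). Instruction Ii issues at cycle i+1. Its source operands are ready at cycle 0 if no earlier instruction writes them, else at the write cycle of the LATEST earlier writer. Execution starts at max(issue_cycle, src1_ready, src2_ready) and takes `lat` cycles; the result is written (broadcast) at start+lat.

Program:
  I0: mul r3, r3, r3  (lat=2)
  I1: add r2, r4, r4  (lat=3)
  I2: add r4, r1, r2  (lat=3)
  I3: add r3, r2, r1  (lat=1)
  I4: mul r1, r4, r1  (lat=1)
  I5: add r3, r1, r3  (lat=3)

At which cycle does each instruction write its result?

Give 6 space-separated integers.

Answer: 3 5 8 6 9 12

Derivation:
I0 mul r3: issue@1 deps=(None,None) exec_start@1 write@3
I1 add r2: issue@2 deps=(None,None) exec_start@2 write@5
I2 add r4: issue@3 deps=(None,1) exec_start@5 write@8
I3 add r3: issue@4 deps=(1,None) exec_start@5 write@6
I4 mul r1: issue@5 deps=(2,None) exec_start@8 write@9
I5 add r3: issue@6 deps=(4,3) exec_start@9 write@12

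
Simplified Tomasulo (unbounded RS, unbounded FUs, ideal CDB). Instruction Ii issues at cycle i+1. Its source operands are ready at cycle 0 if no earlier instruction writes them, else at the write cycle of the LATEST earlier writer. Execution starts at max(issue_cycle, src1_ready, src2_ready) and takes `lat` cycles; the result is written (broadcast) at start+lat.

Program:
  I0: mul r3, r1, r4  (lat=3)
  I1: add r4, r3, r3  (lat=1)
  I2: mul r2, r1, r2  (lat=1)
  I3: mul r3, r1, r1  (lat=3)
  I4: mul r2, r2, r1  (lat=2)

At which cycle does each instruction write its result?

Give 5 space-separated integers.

Answer: 4 5 4 7 7

Derivation:
I0 mul r3: issue@1 deps=(None,None) exec_start@1 write@4
I1 add r4: issue@2 deps=(0,0) exec_start@4 write@5
I2 mul r2: issue@3 deps=(None,None) exec_start@3 write@4
I3 mul r3: issue@4 deps=(None,None) exec_start@4 write@7
I4 mul r2: issue@5 deps=(2,None) exec_start@5 write@7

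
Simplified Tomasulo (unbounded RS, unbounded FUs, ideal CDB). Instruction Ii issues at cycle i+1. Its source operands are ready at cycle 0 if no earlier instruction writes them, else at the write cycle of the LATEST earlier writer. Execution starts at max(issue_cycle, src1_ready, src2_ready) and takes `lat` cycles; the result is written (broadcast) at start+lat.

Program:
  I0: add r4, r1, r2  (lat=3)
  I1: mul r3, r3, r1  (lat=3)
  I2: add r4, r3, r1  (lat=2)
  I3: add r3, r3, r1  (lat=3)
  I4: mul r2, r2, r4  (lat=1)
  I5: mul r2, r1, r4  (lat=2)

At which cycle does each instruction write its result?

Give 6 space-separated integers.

Answer: 4 5 7 8 8 9

Derivation:
I0 add r4: issue@1 deps=(None,None) exec_start@1 write@4
I1 mul r3: issue@2 deps=(None,None) exec_start@2 write@5
I2 add r4: issue@3 deps=(1,None) exec_start@5 write@7
I3 add r3: issue@4 deps=(1,None) exec_start@5 write@8
I4 mul r2: issue@5 deps=(None,2) exec_start@7 write@8
I5 mul r2: issue@6 deps=(None,2) exec_start@7 write@9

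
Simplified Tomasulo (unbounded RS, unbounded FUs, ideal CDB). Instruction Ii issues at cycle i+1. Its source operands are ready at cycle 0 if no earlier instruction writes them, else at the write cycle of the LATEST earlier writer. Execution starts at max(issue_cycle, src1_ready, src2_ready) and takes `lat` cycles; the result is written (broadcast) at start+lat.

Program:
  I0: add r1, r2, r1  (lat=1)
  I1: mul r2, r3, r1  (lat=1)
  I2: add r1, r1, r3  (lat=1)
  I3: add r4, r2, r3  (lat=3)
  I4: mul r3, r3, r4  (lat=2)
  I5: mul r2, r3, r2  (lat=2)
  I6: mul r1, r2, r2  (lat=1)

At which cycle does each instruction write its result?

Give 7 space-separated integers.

I0 add r1: issue@1 deps=(None,None) exec_start@1 write@2
I1 mul r2: issue@2 deps=(None,0) exec_start@2 write@3
I2 add r1: issue@3 deps=(0,None) exec_start@3 write@4
I3 add r4: issue@4 deps=(1,None) exec_start@4 write@7
I4 mul r3: issue@5 deps=(None,3) exec_start@7 write@9
I5 mul r2: issue@6 deps=(4,1) exec_start@9 write@11
I6 mul r1: issue@7 deps=(5,5) exec_start@11 write@12

Answer: 2 3 4 7 9 11 12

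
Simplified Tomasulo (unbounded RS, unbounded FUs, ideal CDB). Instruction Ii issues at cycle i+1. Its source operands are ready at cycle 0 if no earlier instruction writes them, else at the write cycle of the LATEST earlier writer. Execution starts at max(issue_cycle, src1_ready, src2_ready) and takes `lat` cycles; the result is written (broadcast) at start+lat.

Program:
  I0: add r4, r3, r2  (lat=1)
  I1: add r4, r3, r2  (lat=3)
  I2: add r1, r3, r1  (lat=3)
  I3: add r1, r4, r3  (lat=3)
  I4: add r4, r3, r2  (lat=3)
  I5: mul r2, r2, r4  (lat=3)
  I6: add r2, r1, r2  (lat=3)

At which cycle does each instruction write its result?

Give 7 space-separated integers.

Answer: 2 5 6 8 8 11 14

Derivation:
I0 add r4: issue@1 deps=(None,None) exec_start@1 write@2
I1 add r4: issue@2 deps=(None,None) exec_start@2 write@5
I2 add r1: issue@3 deps=(None,None) exec_start@3 write@6
I3 add r1: issue@4 deps=(1,None) exec_start@5 write@8
I4 add r4: issue@5 deps=(None,None) exec_start@5 write@8
I5 mul r2: issue@6 deps=(None,4) exec_start@8 write@11
I6 add r2: issue@7 deps=(3,5) exec_start@11 write@14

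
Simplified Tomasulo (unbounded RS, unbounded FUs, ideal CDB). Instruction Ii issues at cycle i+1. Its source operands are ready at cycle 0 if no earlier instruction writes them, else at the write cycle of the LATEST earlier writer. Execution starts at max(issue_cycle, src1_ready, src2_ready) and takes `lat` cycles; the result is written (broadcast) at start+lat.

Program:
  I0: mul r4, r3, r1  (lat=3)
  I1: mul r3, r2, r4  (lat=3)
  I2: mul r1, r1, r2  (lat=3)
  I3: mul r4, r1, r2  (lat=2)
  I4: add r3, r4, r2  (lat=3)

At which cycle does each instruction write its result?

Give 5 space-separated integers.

I0 mul r4: issue@1 deps=(None,None) exec_start@1 write@4
I1 mul r3: issue@2 deps=(None,0) exec_start@4 write@7
I2 mul r1: issue@3 deps=(None,None) exec_start@3 write@6
I3 mul r4: issue@4 deps=(2,None) exec_start@6 write@8
I4 add r3: issue@5 deps=(3,None) exec_start@8 write@11

Answer: 4 7 6 8 11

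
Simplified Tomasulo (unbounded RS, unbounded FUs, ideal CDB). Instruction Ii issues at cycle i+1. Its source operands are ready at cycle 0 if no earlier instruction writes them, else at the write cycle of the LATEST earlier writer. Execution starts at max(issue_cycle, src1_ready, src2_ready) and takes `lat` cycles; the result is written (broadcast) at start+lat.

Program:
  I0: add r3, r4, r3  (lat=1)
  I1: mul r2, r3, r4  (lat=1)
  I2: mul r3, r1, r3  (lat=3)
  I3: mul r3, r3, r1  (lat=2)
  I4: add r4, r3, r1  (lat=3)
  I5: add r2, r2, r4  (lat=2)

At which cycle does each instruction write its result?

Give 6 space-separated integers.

Answer: 2 3 6 8 11 13

Derivation:
I0 add r3: issue@1 deps=(None,None) exec_start@1 write@2
I1 mul r2: issue@2 deps=(0,None) exec_start@2 write@3
I2 mul r3: issue@3 deps=(None,0) exec_start@3 write@6
I3 mul r3: issue@4 deps=(2,None) exec_start@6 write@8
I4 add r4: issue@5 deps=(3,None) exec_start@8 write@11
I5 add r2: issue@6 deps=(1,4) exec_start@11 write@13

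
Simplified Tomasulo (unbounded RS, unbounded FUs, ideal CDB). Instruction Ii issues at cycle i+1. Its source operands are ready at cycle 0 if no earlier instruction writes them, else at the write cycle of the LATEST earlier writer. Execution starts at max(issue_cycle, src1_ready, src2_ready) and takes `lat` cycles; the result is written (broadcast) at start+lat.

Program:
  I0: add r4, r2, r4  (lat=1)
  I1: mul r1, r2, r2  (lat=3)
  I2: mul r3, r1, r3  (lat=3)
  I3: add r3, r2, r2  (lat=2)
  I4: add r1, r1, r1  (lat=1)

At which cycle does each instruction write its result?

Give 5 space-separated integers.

Answer: 2 5 8 6 6

Derivation:
I0 add r4: issue@1 deps=(None,None) exec_start@1 write@2
I1 mul r1: issue@2 deps=(None,None) exec_start@2 write@5
I2 mul r3: issue@3 deps=(1,None) exec_start@5 write@8
I3 add r3: issue@4 deps=(None,None) exec_start@4 write@6
I4 add r1: issue@5 deps=(1,1) exec_start@5 write@6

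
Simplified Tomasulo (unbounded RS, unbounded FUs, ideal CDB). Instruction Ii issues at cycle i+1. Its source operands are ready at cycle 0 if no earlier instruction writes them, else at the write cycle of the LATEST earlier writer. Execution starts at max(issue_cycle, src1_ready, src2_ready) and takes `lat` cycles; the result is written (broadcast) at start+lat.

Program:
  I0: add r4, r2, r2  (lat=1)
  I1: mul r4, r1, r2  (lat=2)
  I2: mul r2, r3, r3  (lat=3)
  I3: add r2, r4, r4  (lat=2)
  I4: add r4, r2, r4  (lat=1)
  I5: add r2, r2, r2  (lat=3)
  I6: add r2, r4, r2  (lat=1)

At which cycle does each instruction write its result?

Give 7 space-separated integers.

Answer: 2 4 6 6 7 9 10

Derivation:
I0 add r4: issue@1 deps=(None,None) exec_start@1 write@2
I1 mul r4: issue@2 deps=(None,None) exec_start@2 write@4
I2 mul r2: issue@3 deps=(None,None) exec_start@3 write@6
I3 add r2: issue@4 deps=(1,1) exec_start@4 write@6
I4 add r4: issue@5 deps=(3,1) exec_start@6 write@7
I5 add r2: issue@6 deps=(3,3) exec_start@6 write@9
I6 add r2: issue@7 deps=(4,5) exec_start@9 write@10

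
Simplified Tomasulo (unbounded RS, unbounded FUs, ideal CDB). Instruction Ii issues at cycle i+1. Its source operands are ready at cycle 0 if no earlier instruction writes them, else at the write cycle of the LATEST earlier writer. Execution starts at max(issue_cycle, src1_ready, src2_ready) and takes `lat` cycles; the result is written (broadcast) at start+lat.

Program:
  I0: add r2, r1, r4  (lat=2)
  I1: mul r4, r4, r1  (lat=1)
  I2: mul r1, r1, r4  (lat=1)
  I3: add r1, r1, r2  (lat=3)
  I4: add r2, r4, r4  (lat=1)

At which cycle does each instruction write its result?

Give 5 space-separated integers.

I0 add r2: issue@1 deps=(None,None) exec_start@1 write@3
I1 mul r4: issue@2 deps=(None,None) exec_start@2 write@3
I2 mul r1: issue@3 deps=(None,1) exec_start@3 write@4
I3 add r1: issue@4 deps=(2,0) exec_start@4 write@7
I4 add r2: issue@5 deps=(1,1) exec_start@5 write@6

Answer: 3 3 4 7 6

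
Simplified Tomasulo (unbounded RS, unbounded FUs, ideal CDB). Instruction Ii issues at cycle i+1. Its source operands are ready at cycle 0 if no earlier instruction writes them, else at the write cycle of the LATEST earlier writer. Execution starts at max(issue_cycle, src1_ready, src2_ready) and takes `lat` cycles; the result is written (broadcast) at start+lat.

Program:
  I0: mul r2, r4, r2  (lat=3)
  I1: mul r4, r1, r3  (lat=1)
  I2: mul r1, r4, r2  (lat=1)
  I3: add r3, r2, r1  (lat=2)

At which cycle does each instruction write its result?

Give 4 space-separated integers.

I0 mul r2: issue@1 deps=(None,None) exec_start@1 write@4
I1 mul r4: issue@2 deps=(None,None) exec_start@2 write@3
I2 mul r1: issue@3 deps=(1,0) exec_start@4 write@5
I3 add r3: issue@4 deps=(0,2) exec_start@5 write@7

Answer: 4 3 5 7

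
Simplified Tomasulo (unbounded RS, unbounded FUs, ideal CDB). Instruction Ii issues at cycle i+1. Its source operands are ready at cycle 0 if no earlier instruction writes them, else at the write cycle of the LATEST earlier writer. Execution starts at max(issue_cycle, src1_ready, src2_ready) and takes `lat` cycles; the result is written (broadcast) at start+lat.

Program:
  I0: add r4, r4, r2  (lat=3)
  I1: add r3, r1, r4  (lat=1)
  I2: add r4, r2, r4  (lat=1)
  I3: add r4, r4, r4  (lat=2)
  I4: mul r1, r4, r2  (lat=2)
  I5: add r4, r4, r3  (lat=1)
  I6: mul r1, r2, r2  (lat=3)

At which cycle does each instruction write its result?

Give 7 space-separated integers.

I0 add r4: issue@1 deps=(None,None) exec_start@1 write@4
I1 add r3: issue@2 deps=(None,0) exec_start@4 write@5
I2 add r4: issue@3 deps=(None,0) exec_start@4 write@5
I3 add r4: issue@4 deps=(2,2) exec_start@5 write@7
I4 mul r1: issue@5 deps=(3,None) exec_start@7 write@9
I5 add r4: issue@6 deps=(3,1) exec_start@7 write@8
I6 mul r1: issue@7 deps=(None,None) exec_start@7 write@10

Answer: 4 5 5 7 9 8 10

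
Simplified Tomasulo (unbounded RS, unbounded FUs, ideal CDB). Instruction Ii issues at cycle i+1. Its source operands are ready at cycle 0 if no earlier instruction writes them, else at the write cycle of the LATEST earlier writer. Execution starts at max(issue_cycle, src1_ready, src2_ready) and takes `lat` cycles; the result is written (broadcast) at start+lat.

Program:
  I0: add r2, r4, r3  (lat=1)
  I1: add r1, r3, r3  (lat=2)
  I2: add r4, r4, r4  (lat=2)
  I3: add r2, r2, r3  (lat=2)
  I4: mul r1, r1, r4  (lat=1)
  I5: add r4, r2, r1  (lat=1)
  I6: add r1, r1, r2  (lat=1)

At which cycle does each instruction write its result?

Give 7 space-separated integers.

I0 add r2: issue@1 deps=(None,None) exec_start@1 write@2
I1 add r1: issue@2 deps=(None,None) exec_start@2 write@4
I2 add r4: issue@3 deps=(None,None) exec_start@3 write@5
I3 add r2: issue@4 deps=(0,None) exec_start@4 write@6
I4 mul r1: issue@5 deps=(1,2) exec_start@5 write@6
I5 add r4: issue@6 deps=(3,4) exec_start@6 write@7
I6 add r1: issue@7 deps=(4,3) exec_start@7 write@8

Answer: 2 4 5 6 6 7 8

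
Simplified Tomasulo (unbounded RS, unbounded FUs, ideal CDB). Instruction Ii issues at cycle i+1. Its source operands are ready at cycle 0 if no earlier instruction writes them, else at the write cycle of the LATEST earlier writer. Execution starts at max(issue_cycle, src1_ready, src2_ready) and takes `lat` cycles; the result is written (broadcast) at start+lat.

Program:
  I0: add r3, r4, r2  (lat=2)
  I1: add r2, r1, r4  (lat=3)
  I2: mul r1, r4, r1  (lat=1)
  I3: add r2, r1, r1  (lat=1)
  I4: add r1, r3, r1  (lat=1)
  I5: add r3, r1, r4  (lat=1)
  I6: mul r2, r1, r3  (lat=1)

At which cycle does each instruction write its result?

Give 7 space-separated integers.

I0 add r3: issue@1 deps=(None,None) exec_start@1 write@3
I1 add r2: issue@2 deps=(None,None) exec_start@2 write@5
I2 mul r1: issue@3 deps=(None,None) exec_start@3 write@4
I3 add r2: issue@4 deps=(2,2) exec_start@4 write@5
I4 add r1: issue@5 deps=(0,2) exec_start@5 write@6
I5 add r3: issue@6 deps=(4,None) exec_start@6 write@7
I6 mul r2: issue@7 deps=(4,5) exec_start@7 write@8

Answer: 3 5 4 5 6 7 8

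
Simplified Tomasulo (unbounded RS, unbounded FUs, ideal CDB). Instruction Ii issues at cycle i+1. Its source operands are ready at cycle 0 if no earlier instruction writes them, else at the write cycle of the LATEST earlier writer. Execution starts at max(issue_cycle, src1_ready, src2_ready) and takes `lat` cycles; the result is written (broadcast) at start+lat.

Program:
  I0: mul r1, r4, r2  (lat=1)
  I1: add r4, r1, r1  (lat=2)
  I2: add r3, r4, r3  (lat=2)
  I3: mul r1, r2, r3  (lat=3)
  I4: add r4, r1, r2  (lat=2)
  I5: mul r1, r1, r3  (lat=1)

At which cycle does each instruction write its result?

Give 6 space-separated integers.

Answer: 2 4 6 9 11 10

Derivation:
I0 mul r1: issue@1 deps=(None,None) exec_start@1 write@2
I1 add r4: issue@2 deps=(0,0) exec_start@2 write@4
I2 add r3: issue@3 deps=(1,None) exec_start@4 write@6
I3 mul r1: issue@4 deps=(None,2) exec_start@6 write@9
I4 add r4: issue@5 deps=(3,None) exec_start@9 write@11
I5 mul r1: issue@6 deps=(3,2) exec_start@9 write@10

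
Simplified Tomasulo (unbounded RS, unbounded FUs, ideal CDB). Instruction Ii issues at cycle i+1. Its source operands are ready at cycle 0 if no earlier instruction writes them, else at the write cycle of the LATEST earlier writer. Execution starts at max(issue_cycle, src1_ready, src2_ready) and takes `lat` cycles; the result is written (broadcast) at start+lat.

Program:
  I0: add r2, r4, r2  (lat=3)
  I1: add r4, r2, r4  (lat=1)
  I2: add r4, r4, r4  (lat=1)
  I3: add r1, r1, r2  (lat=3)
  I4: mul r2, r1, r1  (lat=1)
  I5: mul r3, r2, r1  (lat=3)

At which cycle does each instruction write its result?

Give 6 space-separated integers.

I0 add r2: issue@1 deps=(None,None) exec_start@1 write@4
I1 add r4: issue@2 deps=(0,None) exec_start@4 write@5
I2 add r4: issue@3 deps=(1,1) exec_start@5 write@6
I3 add r1: issue@4 deps=(None,0) exec_start@4 write@7
I4 mul r2: issue@5 deps=(3,3) exec_start@7 write@8
I5 mul r3: issue@6 deps=(4,3) exec_start@8 write@11

Answer: 4 5 6 7 8 11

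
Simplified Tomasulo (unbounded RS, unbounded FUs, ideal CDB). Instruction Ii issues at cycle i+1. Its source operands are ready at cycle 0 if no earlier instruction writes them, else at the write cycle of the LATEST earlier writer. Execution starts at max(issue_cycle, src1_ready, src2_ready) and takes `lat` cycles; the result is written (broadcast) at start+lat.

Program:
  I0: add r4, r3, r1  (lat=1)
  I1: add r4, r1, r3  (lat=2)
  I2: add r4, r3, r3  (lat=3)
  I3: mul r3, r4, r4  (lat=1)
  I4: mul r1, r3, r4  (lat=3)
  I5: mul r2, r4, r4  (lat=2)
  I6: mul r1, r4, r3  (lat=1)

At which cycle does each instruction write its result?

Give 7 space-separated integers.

Answer: 2 4 6 7 10 8 8

Derivation:
I0 add r4: issue@1 deps=(None,None) exec_start@1 write@2
I1 add r4: issue@2 deps=(None,None) exec_start@2 write@4
I2 add r4: issue@3 deps=(None,None) exec_start@3 write@6
I3 mul r3: issue@4 deps=(2,2) exec_start@6 write@7
I4 mul r1: issue@5 deps=(3,2) exec_start@7 write@10
I5 mul r2: issue@6 deps=(2,2) exec_start@6 write@8
I6 mul r1: issue@7 deps=(2,3) exec_start@7 write@8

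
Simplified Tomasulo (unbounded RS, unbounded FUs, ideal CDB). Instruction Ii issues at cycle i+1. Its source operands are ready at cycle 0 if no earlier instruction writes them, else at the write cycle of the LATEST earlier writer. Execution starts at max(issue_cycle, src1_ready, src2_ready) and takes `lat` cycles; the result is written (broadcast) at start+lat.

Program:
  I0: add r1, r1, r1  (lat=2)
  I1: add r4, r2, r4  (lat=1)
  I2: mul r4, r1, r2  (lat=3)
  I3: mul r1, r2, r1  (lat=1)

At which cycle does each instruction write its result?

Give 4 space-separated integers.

I0 add r1: issue@1 deps=(None,None) exec_start@1 write@3
I1 add r4: issue@2 deps=(None,None) exec_start@2 write@3
I2 mul r4: issue@3 deps=(0,None) exec_start@3 write@6
I3 mul r1: issue@4 deps=(None,0) exec_start@4 write@5

Answer: 3 3 6 5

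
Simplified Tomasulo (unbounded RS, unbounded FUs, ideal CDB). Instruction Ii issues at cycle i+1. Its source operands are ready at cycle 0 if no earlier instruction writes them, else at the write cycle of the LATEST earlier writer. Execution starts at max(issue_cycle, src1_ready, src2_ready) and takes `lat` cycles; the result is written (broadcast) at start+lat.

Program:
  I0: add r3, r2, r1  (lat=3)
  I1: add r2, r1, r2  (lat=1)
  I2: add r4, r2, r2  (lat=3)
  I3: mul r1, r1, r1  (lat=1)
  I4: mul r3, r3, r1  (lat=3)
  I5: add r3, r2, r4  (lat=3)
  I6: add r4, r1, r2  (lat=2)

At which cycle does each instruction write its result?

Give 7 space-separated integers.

Answer: 4 3 6 5 8 9 9

Derivation:
I0 add r3: issue@1 deps=(None,None) exec_start@1 write@4
I1 add r2: issue@2 deps=(None,None) exec_start@2 write@3
I2 add r4: issue@3 deps=(1,1) exec_start@3 write@6
I3 mul r1: issue@4 deps=(None,None) exec_start@4 write@5
I4 mul r3: issue@5 deps=(0,3) exec_start@5 write@8
I5 add r3: issue@6 deps=(1,2) exec_start@6 write@9
I6 add r4: issue@7 deps=(3,1) exec_start@7 write@9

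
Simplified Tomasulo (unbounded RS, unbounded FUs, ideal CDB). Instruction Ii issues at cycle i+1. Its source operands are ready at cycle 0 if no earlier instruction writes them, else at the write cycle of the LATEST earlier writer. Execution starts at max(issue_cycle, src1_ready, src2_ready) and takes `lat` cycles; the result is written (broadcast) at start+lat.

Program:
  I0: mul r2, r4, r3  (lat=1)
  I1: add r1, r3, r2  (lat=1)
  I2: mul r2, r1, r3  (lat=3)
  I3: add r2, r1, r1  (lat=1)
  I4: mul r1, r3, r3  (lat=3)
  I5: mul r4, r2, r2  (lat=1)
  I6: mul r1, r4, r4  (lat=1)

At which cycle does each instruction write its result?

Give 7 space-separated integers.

I0 mul r2: issue@1 deps=(None,None) exec_start@1 write@2
I1 add r1: issue@2 deps=(None,0) exec_start@2 write@3
I2 mul r2: issue@3 deps=(1,None) exec_start@3 write@6
I3 add r2: issue@4 deps=(1,1) exec_start@4 write@5
I4 mul r1: issue@5 deps=(None,None) exec_start@5 write@8
I5 mul r4: issue@6 deps=(3,3) exec_start@6 write@7
I6 mul r1: issue@7 deps=(5,5) exec_start@7 write@8

Answer: 2 3 6 5 8 7 8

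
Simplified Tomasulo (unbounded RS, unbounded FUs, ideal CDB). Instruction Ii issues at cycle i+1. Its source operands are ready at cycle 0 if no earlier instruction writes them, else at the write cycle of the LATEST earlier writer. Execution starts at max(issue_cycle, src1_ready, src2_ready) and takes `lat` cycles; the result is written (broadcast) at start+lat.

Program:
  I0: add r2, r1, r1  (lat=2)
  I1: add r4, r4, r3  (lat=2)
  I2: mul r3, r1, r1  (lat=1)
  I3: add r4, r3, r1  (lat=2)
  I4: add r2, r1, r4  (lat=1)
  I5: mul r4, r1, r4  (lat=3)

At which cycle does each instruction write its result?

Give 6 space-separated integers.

I0 add r2: issue@1 deps=(None,None) exec_start@1 write@3
I1 add r4: issue@2 deps=(None,None) exec_start@2 write@4
I2 mul r3: issue@3 deps=(None,None) exec_start@3 write@4
I3 add r4: issue@4 deps=(2,None) exec_start@4 write@6
I4 add r2: issue@5 deps=(None,3) exec_start@6 write@7
I5 mul r4: issue@6 deps=(None,3) exec_start@6 write@9

Answer: 3 4 4 6 7 9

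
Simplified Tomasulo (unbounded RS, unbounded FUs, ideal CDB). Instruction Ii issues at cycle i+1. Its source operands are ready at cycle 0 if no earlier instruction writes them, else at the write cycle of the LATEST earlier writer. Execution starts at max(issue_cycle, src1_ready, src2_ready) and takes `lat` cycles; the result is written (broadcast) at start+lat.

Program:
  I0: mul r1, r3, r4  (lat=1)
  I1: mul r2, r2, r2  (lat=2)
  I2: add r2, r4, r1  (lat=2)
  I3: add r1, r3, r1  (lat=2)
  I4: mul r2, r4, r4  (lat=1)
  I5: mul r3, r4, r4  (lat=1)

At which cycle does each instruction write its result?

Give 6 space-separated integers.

Answer: 2 4 5 6 6 7

Derivation:
I0 mul r1: issue@1 deps=(None,None) exec_start@1 write@2
I1 mul r2: issue@2 deps=(None,None) exec_start@2 write@4
I2 add r2: issue@3 deps=(None,0) exec_start@3 write@5
I3 add r1: issue@4 deps=(None,0) exec_start@4 write@6
I4 mul r2: issue@5 deps=(None,None) exec_start@5 write@6
I5 mul r3: issue@6 deps=(None,None) exec_start@6 write@7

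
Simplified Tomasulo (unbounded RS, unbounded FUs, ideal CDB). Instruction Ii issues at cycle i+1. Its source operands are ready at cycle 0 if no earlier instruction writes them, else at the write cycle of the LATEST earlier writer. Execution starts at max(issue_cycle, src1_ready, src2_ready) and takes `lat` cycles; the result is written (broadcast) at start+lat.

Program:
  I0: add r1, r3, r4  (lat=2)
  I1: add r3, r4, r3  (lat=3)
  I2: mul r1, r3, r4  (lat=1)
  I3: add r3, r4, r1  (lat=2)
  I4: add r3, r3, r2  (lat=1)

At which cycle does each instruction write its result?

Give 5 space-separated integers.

Answer: 3 5 6 8 9

Derivation:
I0 add r1: issue@1 deps=(None,None) exec_start@1 write@3
I1 add r3: issue@2 deps=(None,None) exec_start@2 write@5
I2 mul r1: issue@3 deps=(1,None) exec_start@5 write@6
I3 add r3: issue@4 deps=(None,2) exec_start@6 write@8
I4 add r3: issue@5 deps=(3,None) exec_start@8 write@9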